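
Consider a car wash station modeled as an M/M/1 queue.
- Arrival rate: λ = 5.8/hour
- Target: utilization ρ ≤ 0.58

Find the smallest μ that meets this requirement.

ρ = λ/μ, so μ = λ/ρ
μ ≥ 5.8/0.58 = 10.0000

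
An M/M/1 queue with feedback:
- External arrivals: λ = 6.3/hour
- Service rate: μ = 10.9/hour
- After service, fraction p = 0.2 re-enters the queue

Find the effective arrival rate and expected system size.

Effective arrival rate: λ_eff = λ/(1-p) = 6.3/(1-0.2) = 6.3/0.80 = 7.8750
ρ = λ_eff/μ = 7.8750/10.9 = 0.72248
L = ρ/(1-ρ) = 0.72248/(1-0.72248) = 2.6033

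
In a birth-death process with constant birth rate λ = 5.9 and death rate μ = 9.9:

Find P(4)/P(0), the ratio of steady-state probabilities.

For constant rates: P(n)/P(0) = (λ/μ)^n
P(4)/P(0) = (5.9/9.9)^4 = 0.59596^4 = 0.1261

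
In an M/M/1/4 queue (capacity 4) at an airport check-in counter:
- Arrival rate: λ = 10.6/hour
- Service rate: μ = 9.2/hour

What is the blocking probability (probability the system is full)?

ρ = λ/μ = 10.6/9.2 = 1.15217
P₀ = (1-ρ)/(1-ρ^(K+1)) = (1-1.15217)/(1-1.15217^5) = -0.1522/-1.0304 = 0.1477
P_K = P₀×ρ^K = 0.14768 × 1.15217^4 = 0.14768 × 1.7622 = 0.2602
Blocking probability = 26.02%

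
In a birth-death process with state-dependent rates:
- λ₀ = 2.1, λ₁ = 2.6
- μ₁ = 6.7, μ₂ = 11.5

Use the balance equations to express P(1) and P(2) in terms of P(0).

Balance equations:
State 0: λ₀P₀ = μ₁P₁ → P₁ = (λ₀/μ₁)P₀ = (2.1/6.7)P₀ = 0.3134P₀
State 1: P₂ = (λ₀λ₁)/(μ₁μ₂)P₀ = (2.1×2.6)/(6.7×11.5)P₀ = 0.07086P₀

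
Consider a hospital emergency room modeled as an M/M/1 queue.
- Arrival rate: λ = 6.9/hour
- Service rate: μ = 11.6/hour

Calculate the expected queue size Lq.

ρ = λ/μ = 6.9/11.6 = 0.5948
For M/M/1: Lq = λ²/(μ(μ-λ))
Lq = 47.61/(11.6 × 4.70)
Lq = 0.8733 patients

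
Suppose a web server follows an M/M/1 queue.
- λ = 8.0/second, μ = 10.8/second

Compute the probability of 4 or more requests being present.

ρ = λ/μ = 8.0/10.8 = 0.74074
P(N ≥ n) = ρⁿ
P(N ≥ 4) = 0.74074^4
P(N ≥ 4) = 0.3011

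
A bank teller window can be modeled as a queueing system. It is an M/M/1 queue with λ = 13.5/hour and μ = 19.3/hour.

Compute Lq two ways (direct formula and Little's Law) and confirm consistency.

Method 1 (direct): Lq = λ²/(μ(μ-λ)) = 182.25/(19.3 × 5.80) = 1.6281

Method 2 (Little's Law):
W = 1/(μ-λ) = 1/5.80 = 0.1724
Wq = W - 1/μ = 0.1724 - 0.05181 = 0.1206
Lq = λWq = 13.5 × 0.1206 = 1.6281 ✔ (matches Method 1)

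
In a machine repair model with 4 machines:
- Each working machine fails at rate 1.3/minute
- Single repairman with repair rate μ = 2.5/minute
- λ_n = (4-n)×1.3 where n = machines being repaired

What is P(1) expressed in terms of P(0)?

P(1)/P(0) = ∏_{i=0}^{1-1} λ_i/μ_{i+1}
= (4-0)×1.3/2.5
= 2.0800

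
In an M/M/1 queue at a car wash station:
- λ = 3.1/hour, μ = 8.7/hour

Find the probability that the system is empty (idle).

ρ = λ/μ = 3.1/8.7 = 0.3563
P(0) = 1 - ρ = 1 - 0.3563 = 0.6437
The server is idle 64.37% of the time.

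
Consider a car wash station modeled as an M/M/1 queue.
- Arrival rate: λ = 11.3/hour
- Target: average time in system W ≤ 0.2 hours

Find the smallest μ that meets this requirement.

For M/M/1: W = 1/(μ-λ)
Need W ≤ 0.2, so 1/(μ-λ) ≤ 0.2
μ - λ ≥ 1/0.2 = 5.0000
μ ≥ 11.3 + 5.0000 = 16.3000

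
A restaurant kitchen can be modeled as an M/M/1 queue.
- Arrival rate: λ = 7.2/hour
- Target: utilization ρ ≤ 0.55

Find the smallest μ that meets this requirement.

ρ = λ/μ, so μ = λ/ρ
μ ≥ 7.2/0.55 = 13.0909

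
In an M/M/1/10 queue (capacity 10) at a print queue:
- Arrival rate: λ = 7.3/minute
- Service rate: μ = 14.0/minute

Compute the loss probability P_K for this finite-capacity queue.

ρ = λ/μ = 7.3/14.0 = 0.52143
P₀ = (1-ρ)/(1-ρ^(K+1)) = (1-0.52143)/(1-0.52143^11) = 0.47857/0.99923 = 0.4789
P_K = P₀×ρ^K = 0.4789 × 0.52143^10 = 0.4789 × 0.001486 = 0.0007116
Blocking probability = 0.07116%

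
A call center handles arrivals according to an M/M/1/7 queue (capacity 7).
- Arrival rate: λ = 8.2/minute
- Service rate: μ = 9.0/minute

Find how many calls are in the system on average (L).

ρ = λ/μ = 8.2/9.0 = 0.91111
P₀ = (1-ρ)/(1-ρ^(K+1)) = (1-0.91111)/(1-0.91111^8) = 0.08889/0.5251 = 0.1693
P_K = P₀×ρ^K = 0.16927 × 0.91111^7 = 0.16927 × 0.52119 = 0.08822
L = ρ[1 - (K+1)ρ^K + Kρ^(K+1)] / [(1-ρ)(1-ρ^(K+1))]
L = 0.91111 × (1 - 8×0.5211895 + 7×0.4748610) / ((1 - 0.91111) × (1 - 0.4748610)) = 3.0158 calls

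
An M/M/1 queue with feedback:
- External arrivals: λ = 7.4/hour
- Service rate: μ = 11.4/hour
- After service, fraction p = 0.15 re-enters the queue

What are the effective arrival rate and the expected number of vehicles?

Effective arrival rate: λ_eff = λ/(1-p) = 7.4/(1-0.15) = 7.4/0.85 = 8.70588
ρ = λ_eff/μ = 8.70588/11.4 = 0.76367
L = ρ/(1-ρ) = 0.76367/(1-0.76367) = 3.2314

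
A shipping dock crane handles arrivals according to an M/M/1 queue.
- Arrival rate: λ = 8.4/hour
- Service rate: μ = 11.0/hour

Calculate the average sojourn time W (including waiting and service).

First, compute utilization: ρ = λ/μ = 8.4/11.0 = 0.7636
For M/M/1: W = 1/(μ-λ)
W = 1/(11.0-8.4) = 1/2.60
W = 0.3846 hours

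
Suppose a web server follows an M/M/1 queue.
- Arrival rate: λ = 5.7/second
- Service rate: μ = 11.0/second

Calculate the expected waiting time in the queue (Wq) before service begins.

First, compute utilization: ρ = λ/μ = 5.7/11.0 = 0.5182
For M/M/1: Wq = λ/(μ(μ-λ))
Wq = 5.7/(11.0 × (11.0-5.7))
Wq = 5.7/(11.0 × 5.30)
Wq = 0.09777 seconds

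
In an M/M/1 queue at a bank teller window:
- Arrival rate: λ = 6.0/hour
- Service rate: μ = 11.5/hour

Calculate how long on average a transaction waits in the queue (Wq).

First, compute utilization: ρ = λ/μ = 6.0/11.5 = 0.5217
For M/M/1: Wq = λ/(μ(μ-λ))
Wq = 6.0/(11.5 × (11.5-6.0))
Wq = 6.0/(11.5 × 5.50)
Wq = 0.09486 hours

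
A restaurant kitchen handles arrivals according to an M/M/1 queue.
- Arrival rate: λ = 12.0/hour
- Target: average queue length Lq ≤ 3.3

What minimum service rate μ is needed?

For M/M/1: Lq = λ²/(μ(μ-λ))
Need Lq ≤ 3.3, i.e. μ(μ-λ) ≥ λ²/3.3
μ² - 12.0μ - 144.00/3.3 ≥ 0  →  μ² - 12.0μ - 43.636364 ≥ 0
Quadratic formula (positive root): μ = [λ + √(λ² + 4×43.636364)]/2
Discriminant: 144.00 + 4×43.636364 = 318.5455, √318.5455 = 17.8478
μ ≥ (12.0 + 17.8478)/2 = 14.9239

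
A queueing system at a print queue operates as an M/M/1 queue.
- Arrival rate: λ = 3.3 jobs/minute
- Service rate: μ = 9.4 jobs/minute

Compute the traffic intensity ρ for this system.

Server utilization: ρ = λ/μ
ρ = 3.3/9.4 = 0.3511
The server is busy 35.11% of the time.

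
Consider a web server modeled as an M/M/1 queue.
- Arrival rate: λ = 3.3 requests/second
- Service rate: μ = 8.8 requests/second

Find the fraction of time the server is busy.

Server utilization: ρ = λ/μ
ρ = 3.3/8.8 = 0.3750
The server is busy 37.50% of the time.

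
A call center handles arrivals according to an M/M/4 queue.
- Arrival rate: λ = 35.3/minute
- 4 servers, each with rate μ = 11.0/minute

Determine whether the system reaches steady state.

Stability requires ρ = λ/(cμ) < 1
ρ = 35.3/(4 × 11.0) = 35.3/44.00 = 0.8023
Since 0.8023 < 1, the system is STABLE.
The servers are busy 80.23% of the time.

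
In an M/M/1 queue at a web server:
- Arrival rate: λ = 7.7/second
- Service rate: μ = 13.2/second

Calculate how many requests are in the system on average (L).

ρ = λ/μ = 7.7/13.2 = 0.5833
For M/M/1: L = λ/(μ-λ)
L = 7.7/(13.2-7.7) = 7.7/5.50
L = 1.4000 requests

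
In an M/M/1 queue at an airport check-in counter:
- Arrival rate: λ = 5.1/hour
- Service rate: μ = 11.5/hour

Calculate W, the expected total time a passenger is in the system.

First, compute utilization: ρ = λ/μ = 5.1/11.5 = 0.4435
For M/M/1: W = 1/(μ-λ)
W = 1/(11.5-5.1) = 1/6.40
W = 0.1562 hours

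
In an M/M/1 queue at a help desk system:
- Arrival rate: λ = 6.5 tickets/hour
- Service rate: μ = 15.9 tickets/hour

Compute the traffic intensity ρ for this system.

Server utilization: ρ = λ/μ
ρ = 6.5/15.9 = 0.4088
The server is busy 40.88% of the time.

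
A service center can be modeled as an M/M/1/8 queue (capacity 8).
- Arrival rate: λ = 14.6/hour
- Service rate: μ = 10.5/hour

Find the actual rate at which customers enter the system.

ρ = λ/μ = 14.6/10.5 = 1.39048
P₀ = (1-ρ)/(1-ρ^(K+1)) = (1-1.39048)/(1-1.39048^9) = -0.3905/-18.4304 = 0.02119
P_K = P₀×ρ^K = 0.02119 × 1.39048^8 = 0.02119 × 13.9739 = 0.2961
λ_eff = λ(1-P_K) = 14.6 × (1 - 0.29606) = 14.6 × 0.70394 = 10.2775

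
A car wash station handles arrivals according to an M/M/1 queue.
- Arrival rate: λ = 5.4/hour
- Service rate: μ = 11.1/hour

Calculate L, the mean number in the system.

ρ = λ/μ = 5.4/11.1 = 0.4865
For M/M/1: L = λ/(μ-λ)
L = 5.4/(11.1-5.4) = 5.4/5.70
L = 0.9474 cars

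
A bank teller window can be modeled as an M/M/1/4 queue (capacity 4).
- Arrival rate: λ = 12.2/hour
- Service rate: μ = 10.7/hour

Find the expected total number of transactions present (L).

ρ = λ/μ = 12.2/10.7 = 1.140187
P₀ = (1-ρ)/(1-ρ^(K+1)) = (1-1.140187)/(1-1.140187^5) = -0.1402/-0.9270 = 0.1512
P_K = P₀×ρ^K = 0.15123 × 1.140187^4 = 0.15123 × 1.6901 = 0.2556
L = ρ[1 - (K+1)ρ^K + Kρ^(K+1)] / [(1-ρ)(1-ρ^(K+1))]
L = 1.140187 × (1 - 5×1.690069 + 4×1.926994) / ((1 - 1.140187) × (1 - 1.926994)) = 2.2604 transactions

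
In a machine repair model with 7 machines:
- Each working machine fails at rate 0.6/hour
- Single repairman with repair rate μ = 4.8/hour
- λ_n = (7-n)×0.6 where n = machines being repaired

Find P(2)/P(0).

P(2)/P(0) = ∏_{i=0}^{2-1} λ_i/μ_{i+1}
= (7-0)×0.6/4.8 × (7-1)×0.6/4.8
= 0.6563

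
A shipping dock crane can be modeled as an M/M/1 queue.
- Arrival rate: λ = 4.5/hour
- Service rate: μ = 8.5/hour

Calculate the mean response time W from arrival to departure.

First, compute utilization: ρ = λ/μ = 4.5/8.5 = 0.5294
For M/M/1: W = 1/(μ-λ)
W = 1/(8.5-4.5) = 1/4.00
W = 0.2500 hours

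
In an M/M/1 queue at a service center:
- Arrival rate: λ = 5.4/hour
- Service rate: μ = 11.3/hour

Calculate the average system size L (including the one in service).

ρ = λ/μ = 5.4/11.3 = 0.4779
For M/M/1: L = λ/(μ-λ)
L = 5.4/(11.3-5.4) = 5.4/5.90
L = 0.9153 customers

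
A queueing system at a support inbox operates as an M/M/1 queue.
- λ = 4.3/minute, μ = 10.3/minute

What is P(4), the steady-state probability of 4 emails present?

ρ = λ/μ = 4.3/10.3 = 0.417476
P(n) = (1-ρ)ρⁿ
P(4) = (1-0.417476) × 0.417476^4
P(4) = 0.58252 × 0.030376
P(4) = 0.01769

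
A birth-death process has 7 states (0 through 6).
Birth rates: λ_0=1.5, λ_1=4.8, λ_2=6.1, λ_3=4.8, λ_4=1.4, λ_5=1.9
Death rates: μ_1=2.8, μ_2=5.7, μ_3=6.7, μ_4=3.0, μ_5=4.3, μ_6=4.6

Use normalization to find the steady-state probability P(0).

Ratios P(n)/P(0) = (λ₀···λₙ₋₁)/(μ₁···μₙ):
P(1)/P(0) = (1.5)/(2.8) = 0.5357
P(2)/P(0) = (1.5×4.8)/(2.8×5.7) = 0.4511
P(3)/P(0) = (1.5×4.8×6.1)/(2.8×5.7×6.7) = 0.4107
P(4)/P(0) = (1.5×4.8×6.1×4.8)/(2.8×5.7×6.7×3.0) = 0.6572
P(5)/P(0) = (1.5×4.8×6.1×4.8×1.4)/(2.8×5.7×6.7×3.0×4.3) = 0.2140
P(6)/P(0) = (1.5×4.8×6.1×4.8×1.4×1.9)/(2.8×5.7×6.7×3.0×4.3×4.6) = 0.08838

Normalization: ∑ P(n) = 1
P(0) × (1.0000 + 0.5357 + 0.4511 + 0.4107 + 0.6572 + 0.2140 + 0.08838) = 1
P(0) × 3.3571 = 1
P(0) = 1/3.3571 = 0.2979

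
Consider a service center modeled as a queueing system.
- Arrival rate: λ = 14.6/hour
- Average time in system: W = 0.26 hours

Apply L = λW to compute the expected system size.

Little's Law: L = λW
L = 14.6 × 0.26 = 3.7960 customers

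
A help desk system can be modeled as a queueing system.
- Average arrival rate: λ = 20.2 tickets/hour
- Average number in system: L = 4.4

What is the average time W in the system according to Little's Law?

Little's Law: L = λW, so W = L/λ
W = 4.4/20.2 = 0.2178 hours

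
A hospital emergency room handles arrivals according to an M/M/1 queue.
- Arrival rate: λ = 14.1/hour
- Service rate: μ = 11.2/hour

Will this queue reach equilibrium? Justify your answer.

Stability requires ρ = λ/(cμ) < 1
ρ = 14.1/(1 × 11.2) = 14.1/11.20 = 1.2589
Since 1.2589 ≥ 1, the system is UNSTABLE.
Queue grows without bound. Need μ > λ = 14.1.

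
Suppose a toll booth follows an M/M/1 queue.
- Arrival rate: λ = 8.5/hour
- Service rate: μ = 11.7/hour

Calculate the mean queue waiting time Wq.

First, compute utilization: ρ = λ/μ = 8.5/11.7 = 0.7265
For M/M/1: Wq = λ/(μ(μ-λ))
Wq = 8.5/(11.7 × (11.7-8.5))
Wq = 8.5/(11.7 × 3.20)
Wq = 0.2270 hours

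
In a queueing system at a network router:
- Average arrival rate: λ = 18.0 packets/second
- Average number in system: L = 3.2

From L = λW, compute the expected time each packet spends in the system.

Little's Law: L = λW, so W = L/λ
W = 3.2/18.0 = 0.1778 seconds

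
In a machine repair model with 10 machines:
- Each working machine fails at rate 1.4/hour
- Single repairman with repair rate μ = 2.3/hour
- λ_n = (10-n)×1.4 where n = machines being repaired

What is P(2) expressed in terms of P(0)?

P(2)/P(0) = ∏_{i=0}^{2-1} λ_i/μ_{i+1}
= (10-0)×1.4/2.3 × (10-1)×1.4/2.3
= 33.3459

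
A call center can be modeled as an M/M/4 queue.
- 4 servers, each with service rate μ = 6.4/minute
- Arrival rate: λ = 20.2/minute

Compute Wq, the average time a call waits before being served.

Traffic intensity: ρ = λ/(cμ) = 20.2/(4×6.4) = 0.7891
Since ρ = 0.7891 < 1, system is stable.
Offered load a = λ/μ = cρ = 20.2/6.4 = 3.1562
P₀ = [ Σₙ₌₀^3 aⁿ/n! + a^4/(4!(1-ρ)) ]⁻¹
Σ = a^0/0! + a^1/1! + a^2/2! + a^3/3! = 1.0000 + 3.1562 + 4.9810 + 5.2404 = 14.3776
a^4/(4!(1-ρ)) = 99.2397/(24 × 0.210938) = 19.6029
P₀ = 1/(14.3776 + 19.6029) = 0.02943
Lq = P₀·a^4·ρ / (4!(1-ρ)²) = 0.029429 × 99.2397 × 0.78906 / (24 × 0.044495) = 2.1580
Wq = Lq/λ = 2.1580/20.2 = 0.1068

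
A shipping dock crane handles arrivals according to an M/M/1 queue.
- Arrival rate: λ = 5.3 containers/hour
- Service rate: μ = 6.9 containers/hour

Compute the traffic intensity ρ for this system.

Server utilization: ρ = λ/μ
ρ = 5.3/6.9 = 0.7681
The server is busy 76.81% of the time.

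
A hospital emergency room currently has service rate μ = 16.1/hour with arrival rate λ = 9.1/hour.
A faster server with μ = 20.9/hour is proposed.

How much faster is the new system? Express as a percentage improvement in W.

System 1: ρ₁ = 9.1/16.1 = 0.5652, W₁ = 1/(16.1-9.1) = 0.14286
System 2: ρ₂ = 9.1/20.9 = 0.4354, W₂ = 1/(20.9-9.1) = 0.084746
Improvement: (W₁-W₂)/W₁ = (0.14286-0.084746)/0.14286 = 40.68%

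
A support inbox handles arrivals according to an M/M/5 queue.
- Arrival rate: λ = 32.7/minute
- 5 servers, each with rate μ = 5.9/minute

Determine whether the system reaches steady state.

Stability requires ρ = λ/(cμ) < 1
ρ = 32.7/(5 × 5.9) = 32.7/29.50 = 1.1085
Since 1.1085 ≥ 1, the system is UNSTABLE.
Need c > λ/μ = 32.7/5.9 = 5.54.
Minimum servers needed: c = 6.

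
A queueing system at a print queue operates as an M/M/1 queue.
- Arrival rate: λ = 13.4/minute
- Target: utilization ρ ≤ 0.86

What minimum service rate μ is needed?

ρ = λ/μ, so μ = λ/ρ
μ ≥ 13.4/0.86 = 15.5814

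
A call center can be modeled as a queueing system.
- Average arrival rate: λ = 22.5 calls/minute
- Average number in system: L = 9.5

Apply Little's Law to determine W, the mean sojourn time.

Little's Law: L = λW, so W = L/λ
W = 9.5/22.5 = 0.4222 minutes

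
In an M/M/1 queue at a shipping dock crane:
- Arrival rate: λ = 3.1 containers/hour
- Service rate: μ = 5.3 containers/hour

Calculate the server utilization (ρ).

Server utilization: ρ = λ/μ
ρ = 3.1/5.3 = 0.5849
The server is busy 58.49% of the time.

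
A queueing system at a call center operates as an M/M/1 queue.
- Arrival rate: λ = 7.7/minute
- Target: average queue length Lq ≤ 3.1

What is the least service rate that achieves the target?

For M/M/1: Lq = λ²/(μ(μ-λ))
Need Lq ≤ 3.1, i.e. μ(μ-λ) ≥ λ²/3.1
μ² - 7.7μ - 59.29/3.1 ≥ 0  →  μ² - 7.7μ - 19.1258 ≥ 0
Quadratic formula (positive root): μ = [λ + √(λ² + 4×19.1258)]/2
Discriminant: 59.29 + 4×19.1258 = 135.7932, √135.7932 = 11.6530
μ ≥ (7.7 + 11.6530)/2 = 9.6765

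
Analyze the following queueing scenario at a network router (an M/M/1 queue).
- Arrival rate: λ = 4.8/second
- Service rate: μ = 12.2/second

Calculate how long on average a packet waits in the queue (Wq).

First, compute utilization: ρ = λ/μ = 4.8/12.2 = 0.3934
For M/M/1: Wq = λ/(μ(μ-λ))
Wq = 4.8/(12.2 × (12.2-4.8))
Wq = 4.8/(12.2 × 7.40)
Wq = 0.05317 seconds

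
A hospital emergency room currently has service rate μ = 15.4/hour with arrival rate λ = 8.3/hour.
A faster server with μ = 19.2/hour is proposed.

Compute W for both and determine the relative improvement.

System 1: ρ₁ = 8.3/15.4 = 0.5390, W₁ = 1/(15.4-8.3) = 0.14085
System 2: ρ₂ = 8.3/19.2 = 0.4323, W₂ = 1/(19.2-8.3) = 0.091743
Improvement: (W₁-W₂)/W₁ = (0.14085-0.091743)/0.14085 = 34.86%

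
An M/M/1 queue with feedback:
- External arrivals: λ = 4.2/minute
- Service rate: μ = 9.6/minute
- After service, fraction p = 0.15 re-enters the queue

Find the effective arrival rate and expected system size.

Effective arrival rate: λ_eff = λ/(1-p) = 4.2/(1-0.15) = 4.2/0.85 = 4.9412
ρ = λ_eff/μ = 4.9412/9.6 = 0.5147
L = ρ/(1-ρ) = 0.5147/(1-0.5147) = 1.0606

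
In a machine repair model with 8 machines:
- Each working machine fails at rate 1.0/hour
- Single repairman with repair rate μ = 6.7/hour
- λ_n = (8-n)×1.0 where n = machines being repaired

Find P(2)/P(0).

P(2)/P(0) = ∏_{i=0}^{2-1} λ_i/μ_{i+1}
= (8-0)×1.0/6.7 × (8-1)×1.0/6.7
= 1.2475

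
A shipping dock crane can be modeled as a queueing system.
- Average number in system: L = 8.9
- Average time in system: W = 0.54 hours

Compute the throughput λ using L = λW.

Little's Law: L = λW, so λ = L/W
λ = 8.9/0.54 = 16.4815 containers/hour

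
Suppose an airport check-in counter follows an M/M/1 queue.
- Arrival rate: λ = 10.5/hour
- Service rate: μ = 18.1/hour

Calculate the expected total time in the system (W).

First, compute utilization: ρ = λ/μ = 10.5/18.1 = 0.5801
For M/M/1: W = 1/(μ-λ)
W = 1/(18.1-10.5) = 1/7.60
W = 0.1316 hours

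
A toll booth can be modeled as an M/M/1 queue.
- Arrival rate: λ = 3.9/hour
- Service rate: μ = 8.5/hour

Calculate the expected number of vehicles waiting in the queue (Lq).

ρ = λ/μ = 3.9/8.5 = 0.4588
For M/M/1: Lq = λ²/(μ(μ-λ))
Lq = 15.21/(8.5 × 4.60)
Lq = 0.3890 vehicles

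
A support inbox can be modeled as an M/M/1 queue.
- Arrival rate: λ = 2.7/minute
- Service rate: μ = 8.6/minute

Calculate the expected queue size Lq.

ρ = λ/μ = 2.7/8.6 = 0.3140
For M/M/1: Lq = λ²/(μ(μ-λ))
Lq = 7.29/(8.6 × 5.90)
Lq = 0.1437 emails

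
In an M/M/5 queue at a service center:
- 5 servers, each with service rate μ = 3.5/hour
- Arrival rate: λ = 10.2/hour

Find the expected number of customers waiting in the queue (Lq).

Traffic intensity: ρ = λ/(cμ) = 10.2/(5×3.5) = 0.5829
Since ρ = 0.5829 < 1, system is stable.
Offered load a = λ/μ = cρ = 10.2/3.5 = 2.9143
P₀ = [ Σₙ₌₀^4 aⁿ/n! + a^5/(5!(1-ρ)) ]⁻¹
Σ = a^0/0! + a^1/1! + a^2/2! + a^3/3! + a^4/4! = 1.0000 + 2.9143 + 4.2465 + 4.1252 + 3.0055 = 15.2915
a^5/(5!(1-ρ)) = 210.2135/(120 × 0.41714) = 4.1995
P₀ = 1/(15.2915 + 4.1995) = 0.05131
Lq = P₀·a^5·ρ / (5!(1-ρ)²) = 0.051306 × 210.2135 × 0.58286 / (120 × 0.17401) = 0.3010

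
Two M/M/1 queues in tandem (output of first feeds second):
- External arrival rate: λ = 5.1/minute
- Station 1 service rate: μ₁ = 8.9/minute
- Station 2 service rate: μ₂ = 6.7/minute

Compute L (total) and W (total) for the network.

By Jackson's theorem, each station behaves as independent M/M/1.
Station 1: ρ₁ = 5.1/8.9 = 0.5730, L₁ = ρ₁/(1-ρ₁) = λ/(μ₁-λ) = 5.1/3.80 = 1.3421
Station 2: ρ₂ = 5.1/6.7 = 0.7612, L₂ = ρ₂/(1-ρ₂) = λ/(μ₂-λ) = 5.1/1.60 = 3.1875
Total: L = L₁ + L₂ = 1.3421 + 3.1875 = 4.5296
W = L/λ = 4.5296/5.1 = 0.8882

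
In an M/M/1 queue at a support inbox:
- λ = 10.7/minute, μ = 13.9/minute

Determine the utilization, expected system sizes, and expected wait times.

Step 1: ρ = λ/μ = 10.7/13.9 = 0.7698
Step 2: L = λ/(μ-λ) = 10.7/3.20 = 3.3437
Step 3: Lq = λ²/(μ(μ-λ)) = 114.49/(13.9×3.20) = 2.5740
Step 4: W = 1/(μ-λ) = 1/3.20 = 0.3125
Step 5: Wq = λ/(μ(μ-λ)) = 10.7/(13.9×3.20) = 0.2406
Step 6: P(0) = 1-ρ = 0.2302
Verify: L = λW = 10.7×0.3125 = 3.3437 ✔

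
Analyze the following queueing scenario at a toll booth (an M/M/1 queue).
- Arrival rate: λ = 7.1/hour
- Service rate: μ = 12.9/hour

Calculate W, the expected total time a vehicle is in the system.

First, compute utilization: ρ = λ/μ = 7.1/12.9 = 0.5504
For M/M/1: W = 1/(μ-λ)
W = 1/(12.9-7.1) = 1/5.80
W = 0.1724 hours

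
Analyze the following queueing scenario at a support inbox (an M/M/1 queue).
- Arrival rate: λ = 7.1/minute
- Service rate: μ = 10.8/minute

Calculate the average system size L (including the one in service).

ρ = λ/μ = 7.1/10.8 = 0.6574
For M/M/1: L = λ/(μ-λ)
L = 7.1/(10.8-7.1) = 7.1/3.70
L = 1.9189 emails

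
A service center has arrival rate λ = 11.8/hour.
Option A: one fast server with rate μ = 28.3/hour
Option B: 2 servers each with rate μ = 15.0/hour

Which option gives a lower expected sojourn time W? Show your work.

Option A: single server μ = 28.3 (M/M/1)
  ρ_A = 11.8/28.3 = 0.4170
  W_A = 1/(μ-λ) = 1/(28.3-11.8) = 1/16.50 = 0.06061

Option B: 2 servers μ = 15.0 (M/M/2)
  ρ_B = λ/(cμ) = 11.8/(2×15.0) = 0.3933
  Offered load a = λ/μ = cρ = 11.8/15.0 = 0.7867
  P₀ = [ Σₙ₌₀^1 aⁿ/n! + a^2/(2!(1-ρ)) ]⁻¹
  Σ = a^0/0! + a^1/1! = 1.0000 + 0.7867 = 1.7867
  a^2/(2!(1-ρ)) = 0.6188/(2 × 0.6067) = 0.5100
  P₀ = 1/(1.7867 + 0.5100) = 0.4354
  Lq = P₀·a^2·ρ / (2!(1-ρ)²) = 0.4354 × 0.6188 × 0.3933 / (2 × 0.3680) = 0.1440
  Wq_B = Lq/λ = 0.1440/11.8 = 0.01220
  W_B = Wq_B + 1/μ = 0.01220 + 0.06667 = 0.07887

Since W_A = 0.06061 < W_B = 0.07887, Option A (single fast server) has the shorter time in system.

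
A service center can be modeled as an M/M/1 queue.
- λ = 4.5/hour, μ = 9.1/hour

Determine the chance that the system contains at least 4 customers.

ρ = λ/μ = 4.5/9.1 = 0.4945
P(N ≥ n) = ρⁿ
P(N ≥ 4) = 0.4945^4
P(N ≥ 4) = 0.05980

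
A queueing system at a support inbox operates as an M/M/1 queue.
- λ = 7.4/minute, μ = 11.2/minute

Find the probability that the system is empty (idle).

ρ = λ/μ = 7.4/11.2 = 0.6607
P(0) = 1 - ρ = 1 - 0.6607 = 0.3393
The server is idle 33.93% of the time.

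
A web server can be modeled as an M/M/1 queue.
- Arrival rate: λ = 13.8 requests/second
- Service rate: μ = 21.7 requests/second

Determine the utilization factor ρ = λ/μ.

Server utilization: ρ = λ/μ
ρ = 13.8/21.7 = 0.6359
The server is busy 63.59% of the time.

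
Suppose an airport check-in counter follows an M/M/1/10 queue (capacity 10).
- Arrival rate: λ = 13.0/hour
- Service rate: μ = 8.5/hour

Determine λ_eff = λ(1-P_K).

ρ = λ/μ = 13.0/8.5 = 1.5294
P₀ = (1-ρ)/(1-ρ^(K+1)) = (1-1.5294)/(1-1.5294^11) = -0.5294/-106.0858 = 0.004990
P_K = P₀×ρ^K = 0.004990 × 1.5294^10 = 0.004990 × 70.0182 = 0.3494
λ_eff = λ(1-P_K) = 13.0 × (1 - 0.349417) = 13.0 × 0.650583 = 8.4576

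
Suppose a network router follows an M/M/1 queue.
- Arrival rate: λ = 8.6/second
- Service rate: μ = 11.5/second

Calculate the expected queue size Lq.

ρ = λ/μ = 8.6/11.5 = 0.7478
For M/M/1: Lq = λ²/(μ(μ-λ))
Lq = 73.96/(11.5 × 2.90)
Lq = 2.2177 packets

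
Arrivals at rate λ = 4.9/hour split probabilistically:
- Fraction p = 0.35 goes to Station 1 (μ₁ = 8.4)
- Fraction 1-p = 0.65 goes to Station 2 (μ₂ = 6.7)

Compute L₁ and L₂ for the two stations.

Effective rates: λ₁ = 4.9×0.35 = 1.715, λ₂ = 4.9×0.65 = 3.185
Station 1: ρ₁ = 1.715/8.4 = 0.20417, L₁ = ρ₁/(1-ρ₁) = 0.20417/(1-0.20417) = 0.2565
Station 2: ρ₂ = 3.185/6.7 = 0.47537, L₂ = ρ₂/(1-ρ₂) = 0.47537/(1-0.47537) = 0.9061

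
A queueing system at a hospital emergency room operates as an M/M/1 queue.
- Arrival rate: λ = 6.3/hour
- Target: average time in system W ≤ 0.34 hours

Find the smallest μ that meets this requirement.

For M/M/1: W = 1/(μ-λ)
Need W ≤ 0.34, so 1/(μ-λ) ≤ 0.34
μ - λ ≥ 1/0.34 = 2.9412
μ ≥ 6.3 + 2.9412 = 9.2412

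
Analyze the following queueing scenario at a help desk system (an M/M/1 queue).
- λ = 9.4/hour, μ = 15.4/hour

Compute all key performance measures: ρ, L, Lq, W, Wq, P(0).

Step 1: ρ = λ/μ = 9.4/15.4 = 0.6104
Step 2: L = λ/(μ-λ) = 9.4/6.00 = 1.5667
Step 3: Lq = λ²/(μ(μ-λ)) = 88.36/(15.4×6.00) = 0.9563
Step 4: W = 1/(μ-λ) = 1/6.00 = 0.16667
Step 5: Wq = λ/(μ(μ-λ)) = 9.4/(15.4×6.00) = 0.1017
Step 6: P(0) = 1-ρ = 0.3896
Verify: L = λW = 9.4×0.16667 = 1.5667 ✔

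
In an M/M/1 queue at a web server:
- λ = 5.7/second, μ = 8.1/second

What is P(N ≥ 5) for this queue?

ρ = λ/μ = 5.7/8.1 = 0.7037
P(N ≥ n) = ρⁿ
P(N ≥ 5) = 0.7037^5
P(N ≥ 5) = 0.1726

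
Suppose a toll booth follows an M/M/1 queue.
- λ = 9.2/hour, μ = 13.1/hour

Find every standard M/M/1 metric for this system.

Step 1: ρ = λ/μ = 9.2/13.1 = 0.7023
Step 2: L = λ/(μ-λ) = 9.2/3.90 = 2.3590
Step 3: Lq = λ²/(μ(μ-λ)) = 84.64/(13.1×3.90) = 1.6567
Step 4: W = 1/(μ-λ) = 1/3.90 = 0.25641
Step 5: Wq = λ/(μ(μ-λ)) = 9.2/(13.1×3.90) = 0.1801
Step 6: P(0) = 1-ρ = 0.2977
Verify: L = λW = 9.2×0.25641 = 2.3590 ✔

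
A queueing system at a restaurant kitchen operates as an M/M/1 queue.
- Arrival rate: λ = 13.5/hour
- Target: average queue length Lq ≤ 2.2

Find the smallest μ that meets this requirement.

For M/M/1: Lq = λ²/(μ(μ-λ))
Need Lq ≤ 2.2, i.e. μ(μ-λ) ≥ λ²/2.2
μ² - 13.5μ - 182.25/2.2 ≥ 0  →  μ² - 13.5μ - 82.8409 ≥ 0
Quadratic formula (positive root): μ = [λ + √(λ² + 4×82.8409)]/2
Discriminant: 182.25 + 4×82.8409 = 513.6136, √513.6136 = 22.6630
μ ≥ (13.5 + 22.6630)/2 = 18.0815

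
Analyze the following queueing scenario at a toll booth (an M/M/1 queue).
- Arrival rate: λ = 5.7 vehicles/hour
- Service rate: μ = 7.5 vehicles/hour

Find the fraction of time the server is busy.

Server utilization: ρ = λ/μ
ρ = 5.7/7.5 = 0.7600
The server is busy 76.00% of the time.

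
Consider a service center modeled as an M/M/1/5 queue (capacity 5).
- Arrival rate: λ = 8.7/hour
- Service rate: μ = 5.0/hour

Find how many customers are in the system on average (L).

ρ = λ/μ = 8.7/5.0 = 1.7400
P₀ = (1-ρ)/(1-ρ^(K+1)) = (1-1.7400)/(1-1.7400^6) = -0.7400/-26.7521 = 0.02766
P_K = P₀×ρ^K = 0.02766 × 1.7400^5 = 0.02766 × 15.9495 = 0.4412
L = ρ[1 - (K+1)ρ^K + Kρ^(K+1)] / [(1-ρ)(1-ρ^(K+1))]
L = 1.7400 × (1 - 6×15.9495 + 5×27.7521) / ((1 - 1.7400) × (1 - 27.7521)) = 3.8729 customers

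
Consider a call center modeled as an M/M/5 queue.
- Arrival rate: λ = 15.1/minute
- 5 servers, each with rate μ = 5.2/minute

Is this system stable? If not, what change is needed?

Stability requires ρ = λ/(cμ) < 1
ρ = 15.1/(5 × 5.2) = 15.1/26.00 = 0.5808
Since 0.5808 < 1, the system is STABLE.
The servers are busy 58.08% of the time.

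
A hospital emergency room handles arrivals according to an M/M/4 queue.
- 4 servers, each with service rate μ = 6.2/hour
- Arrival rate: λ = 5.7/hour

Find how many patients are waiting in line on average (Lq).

Traffic intensity: ρ = λ/(cμ) = 5.7/(4×6.2) = 0.2298
Since ρ = 0.2298 < 1, system is stable.
Offered load a = λ/μ = cρ = 5.7/6.2 = 0.9194
P₀ = [ Σₙ₌₀^3 aⁿ/n! + a^4/(4!(1-ρ)) ]⁻¹
Σ = a^0/0! + a^1/1! + a^2/2! + a^3/3! = 1.0000 + 0.9194 + 0.4226 + 0.1295 = 2.4715
a^4/(4!(1-ρ)) = 0.7144/(24 × 0.7702) = 0.03865
P₀ = 1/(2.4715 + 0.03865) = 0.3984
Lq = P₀·a^4·ρ / (4!(1-ρ)²) = 0.3984 × 0.7144 × 0.2298 / (24 × 0.5931) = 0.004595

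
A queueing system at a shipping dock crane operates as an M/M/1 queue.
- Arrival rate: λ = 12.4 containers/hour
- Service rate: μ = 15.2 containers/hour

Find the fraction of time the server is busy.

Server utilization: ρ = λ/μ
ρ = 12.4/15.2 = 0.8158
The server is busy 81.58% of the time.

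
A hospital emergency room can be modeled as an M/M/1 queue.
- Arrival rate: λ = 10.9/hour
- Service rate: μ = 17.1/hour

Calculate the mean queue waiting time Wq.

First, compute utilization: ρ = λ/μ = 10.9/17.1 = 0.6374
For M/M/1: Wq = λ/(μ(μ-λ))
Wq = 10.9/(17.1 × (17.1-10.9))
Wq = 10.9/(17.1 × 6.20)
Wq = 0.1028 hours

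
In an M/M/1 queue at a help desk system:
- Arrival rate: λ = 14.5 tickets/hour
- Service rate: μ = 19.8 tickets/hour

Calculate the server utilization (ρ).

Server utilization: ρ = λ/μ
ρ = 14.5/19.8 = 0.7323
The server is busy 73.23% of the time.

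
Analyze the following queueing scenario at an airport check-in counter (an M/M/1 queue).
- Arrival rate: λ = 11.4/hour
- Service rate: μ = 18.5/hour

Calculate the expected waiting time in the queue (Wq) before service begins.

First, compute utilization: ρ = λ/μ = 11.4/18.5 = 0.6162
For M/M/1: Wq = λ/(μ(μ-λ))
Wq = 11.4/(18.5 × (18.5-11.4))
Wq = 11.4/(18.5 × 7.10)
Wq = 0.08679 hours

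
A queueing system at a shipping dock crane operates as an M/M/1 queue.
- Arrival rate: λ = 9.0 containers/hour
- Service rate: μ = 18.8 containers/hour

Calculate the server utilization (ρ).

Server utilization: ρ = λ/μ
ρ = 9.0/18.8 = 0.4787
The server is busy 47.87% of the time.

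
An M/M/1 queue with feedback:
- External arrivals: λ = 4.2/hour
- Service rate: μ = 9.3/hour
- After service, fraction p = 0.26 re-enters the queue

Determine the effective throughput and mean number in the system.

Effective arrival rate: λ_eff = λ/(1-p) = 4.2/(1-0.26) = 4.2/0.74 = 5.6757
ρ = λ_eff/μ = 5.6757/9.3 = 0.61029
L = ρ/(1-ρ) = 0.61029/(1-0.61029) = 1.5660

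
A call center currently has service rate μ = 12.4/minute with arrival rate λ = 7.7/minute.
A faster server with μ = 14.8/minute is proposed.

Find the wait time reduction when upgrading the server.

System 1: ρ₁ = 7.7/12.4 = 0.6210, W₁ = 1/(12.4-7.7) = 0.21277
System 2: ρ₂ = 7.7/14.8 = 0.5203, W₂ = 1/(14.8-7.7) = 0.14085
Improvement: (W₁-W₂)/W₁ = (0.21277-0.14085)/0.21277 = 33.80%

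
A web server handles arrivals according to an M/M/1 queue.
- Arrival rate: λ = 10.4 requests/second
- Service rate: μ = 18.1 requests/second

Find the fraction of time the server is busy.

Server utilization: ρ = λ/μ
ρ = 10.4/18.1 = 0.5746
The server is busy 57.46% of the time.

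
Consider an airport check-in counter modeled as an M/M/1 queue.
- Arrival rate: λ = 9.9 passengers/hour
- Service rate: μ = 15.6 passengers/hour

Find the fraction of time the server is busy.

Server utilization: ρ = λ/μ
ρ = 9.9/15.6 = 0.6346
The server is busy 63.46% of the time.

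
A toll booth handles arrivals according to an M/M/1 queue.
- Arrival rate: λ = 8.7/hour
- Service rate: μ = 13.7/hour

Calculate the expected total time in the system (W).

First, compute utilization: ρ = λ/μ = 8.7/13.7 = 0.6350
For M/M/1: W = 1/(μ-λ)
W = 1/(13.7-8.7) = 1/5.00
W = 0.2000 hours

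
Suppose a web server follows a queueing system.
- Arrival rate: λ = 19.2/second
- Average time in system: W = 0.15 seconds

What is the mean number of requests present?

Little's Law: L = λW
L = 19.2 × 0.15 = 2.8800 requests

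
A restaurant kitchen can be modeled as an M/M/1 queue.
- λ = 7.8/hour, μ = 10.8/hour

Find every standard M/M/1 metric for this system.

Step 1: ρ = λ/μ = 7.8/10.8 = 0.7222
Step 2: L = λ/(μ-λ) = 7.8/3.00 = 2.6000
Step 3: Lq = λ²/(μ(μ-λ)) = 60.84/(10.8×3.00) = 1.8778
Step 4: W = 1/(μ-λ) = 1/3.00 = 0.33333
Step 5: Wq = λ/(μ(μ-λ)) = 7.8/(10.8×3.00) = 0.2407
Step 6: P(0) = 1-ρ = 0.2778
Verify: L = λW = 7.8×0.33333 = 2.6000 ✔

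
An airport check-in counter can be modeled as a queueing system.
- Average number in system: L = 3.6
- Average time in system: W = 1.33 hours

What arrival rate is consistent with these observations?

Little's Law: L = λW, so λ = L/W
λ = 3.6/1.33 = 2.7068 passengers/hour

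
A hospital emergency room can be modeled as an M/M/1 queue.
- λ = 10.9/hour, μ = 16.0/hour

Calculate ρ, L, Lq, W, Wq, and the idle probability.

Step 1: ρ = λ/μ = 10.9/16.0 = 0.6813
Step 2: L = λ/(μ-λ) = 10.9/5.10 = 2.1373
Step 3: Lq = λ²/(μ(μ-λ)) = 118.81/(16.0×5.10) = 1.4560
Step 4: W = 1/(μ-λ) = 1/5.10 = 0.19608
Step 5: Wq = λ/(μ(μ-λ)) = 10.9/(16.0×5.10) = 0.1336
Step 6: P(0) = 1-ρ = 0.3187
Verify: L = λW = 10.9×0.19608 = 2.1373 ✔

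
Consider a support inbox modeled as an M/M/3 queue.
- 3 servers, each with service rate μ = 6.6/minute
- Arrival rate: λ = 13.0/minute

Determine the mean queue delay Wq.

Traffic intensity: ρ = λ/(cμ) = 13.0/(3×6.6) = 0.6566
Since ρ = 0.6566 < 1, system is stable.
Offered load a = λ/μ = cρ = 13.0/6.6 = 1.9697
P₀ = [ Σₙ₌₀^2 aⁿ/n! + a^3/(3!(1-ρ)) ]⁻¹
Σ = a^0/0! + a^1/1! + a^2/2! = 1.0000 + 1.9697 + 1.9399 = 4.9096
a^3/(3!(1-ρ)) = 7.64185/(6 × 0.343434) = 3.7085
P₀ = 1/(4.9096 + 3.7085) = 0.1160
Lq = P₀·a^3·ρ / (3!(1-ρ)²) = 0.116035 × 7.64185 × 0.656566 / (6 × 0.117947) = 0.8227
Wq = Lq/λ = 0.8227/13.0 = 0.06328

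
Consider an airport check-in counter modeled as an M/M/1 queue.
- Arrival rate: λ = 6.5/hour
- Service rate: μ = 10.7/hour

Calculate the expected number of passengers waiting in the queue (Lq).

ρ = λ/μ = 6.5/10.7 = 0.6075
For M/M/1: Lq = λ²/(μ(μ-λ))
Lq = 42.25/(10.7 × 4.20)
Lq = 0.9401 passengers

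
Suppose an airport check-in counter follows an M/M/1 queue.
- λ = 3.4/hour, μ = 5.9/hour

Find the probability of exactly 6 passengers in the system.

ρ = λ/μ = 3.4/5.9 = 0.5763
P(n) = (1-ρ)ρⁿ
P(6) = (1-0.5763) × 0.5763^6
P(6) = 0.4237 × 0.03663
P(6) = 0.01552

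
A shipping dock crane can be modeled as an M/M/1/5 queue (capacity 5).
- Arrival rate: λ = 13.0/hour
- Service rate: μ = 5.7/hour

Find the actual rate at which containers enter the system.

ρ = λ/μ = 13.0/5.7 = 2.2807
P₀ = (1-ρ)/(1-ρ^(K+1)) = (1-2.2807)/(1-2.2807^6) = -1.2807/-139.7372 = 0.009165
P_K = P₀×ρ^K = 0.009165 × 2.2807^5 = 0.009165 × 61.7079 = 0.5656
λ_eff = λ(1-P_K) = 13.0 × (1 - 0.565557) = 13.0 × 0.434443 = 5.6478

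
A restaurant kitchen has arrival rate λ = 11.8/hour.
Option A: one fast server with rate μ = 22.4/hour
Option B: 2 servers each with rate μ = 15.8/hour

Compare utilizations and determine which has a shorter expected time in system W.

Option A: single server μ = 22.4 (M/M/1)
  ρ_A = 11.8/22.4 = 0.5268
  W_A = 1/(μ-λ) = 1/(22.4-11.8) = 1/10.60 = 0.09434

Option B: 2 servers μ = 15.8 (M/M/2)
  ρ_B = λ/(cμ) = 11.8/(2×15.8) = 0.3734
  Offered load a = λ/μ = cρ = 11.8/15.8 = 0.7468
  P₀ = [ Σₙ₌₀^1 aⁿ/n! + a^2/(2!(1-ρ)) ]⁻¹
  Σ = a^0/0! + a^1/1! = 1.0000 + 0.7468 = 1.7468
  a^2/(2!(1-ρ)) = 0.5578/(2 × 0.6266) = 0.4451
  P₀ = 1/(1.7468 + 0.4451) = 0.4562
  Lq = P₀·a^2·ρ / (2!(1-ρ)²) = 0.4562 × 0.5578 × 0.3734 / (2 × 0.3926) = 0.1210
  Wq_B = Lq/λ = 0.12101/11.8 = 0.01026
  W_B = Wq_B + 1/μ = 0.01026 + 0.06329 = 0.07355

Since W_B = 0.07355 < W_A = 0.09434, Option B (multiple servers) has the shorter time in system.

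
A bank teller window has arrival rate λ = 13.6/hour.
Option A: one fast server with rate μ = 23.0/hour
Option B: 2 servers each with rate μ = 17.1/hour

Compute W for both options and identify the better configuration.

Option A: single server μ = 23.0 (M/M/1)
  ρ_A = 13.6/23.0 = 0.5913
  W_A = 1/(μ-λ) = 1/(23.0-13.6) = 1/9.40 = 0.1064

Option B: 2 servers μ = 17.1 (M/M/2)
  ρ_B = λ/(cμ) = 13.6/(2×17.1) = 0.3977
  Offered load a = λ/μ = cρ = 13.6/17.1 = 0.7953
  P₀ = [ Σₙ₌₀^1 aⁿ/n! + a^2/(2!(1-ρ)) ]⁻¹
  Σ = a^0/0! + a^1/1! = 1.0000 + 0.7953 = 1.7953
  a^2/(2!(1-ρ)) = 0.6325/(2 × 0.6023) = 0.5251
  P₀ = 1/(1.7953 + 0.5251) = 0.4310
  Lq = P₀·a^2·ρ / (2!(1-ρ)²) = 0.4310 × 0.6325 × 0.3977 / (2 × 0.3628) = 0.1494
  Wq_B = Lq/λ = 0.14939/13.6 = 0.01098
  W_B = Wq_B + 1/μ = 0.01098 + 0.05848 = 0.06946

Since W_B = 0.06946 < W_A = 0.1064, Option B (multiple servers) has the shorter time in system.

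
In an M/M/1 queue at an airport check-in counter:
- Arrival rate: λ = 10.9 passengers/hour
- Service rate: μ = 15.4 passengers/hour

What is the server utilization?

Server utilization: ρ = λ/μ
ρ = 10.9/15.4 = 0.7078
The server is busy 70.78% of the time.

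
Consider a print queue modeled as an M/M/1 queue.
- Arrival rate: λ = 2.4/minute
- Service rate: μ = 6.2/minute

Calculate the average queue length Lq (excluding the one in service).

ρ = λ/μ = 2.4/6.2 = 0.3871
For M/M/1: Lq = λ²/(μ(μ-λ))
Lq = 5.76/(6.2 × 3.80)
Lq = 0.2445 jobs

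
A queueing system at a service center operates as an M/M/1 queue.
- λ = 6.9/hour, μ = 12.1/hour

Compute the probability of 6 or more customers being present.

ρ = λ/μ = 6.9/12.1 = 0.57025
P(N ≥ n) = ρⁿ
P(N ≥ 6) = 0.57025^6
P(N ≥ 6) = 0.03439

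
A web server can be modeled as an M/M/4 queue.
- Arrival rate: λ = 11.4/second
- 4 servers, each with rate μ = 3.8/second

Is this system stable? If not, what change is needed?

Stability requires ρ = λ/(cμ) < 1
ρ = 11.4/(4 × 3.8) = 11.4/15.20 = 0.7500
Since 0.7500 < 1, the system is STABLE.
The servers are busy 75.00% of the time.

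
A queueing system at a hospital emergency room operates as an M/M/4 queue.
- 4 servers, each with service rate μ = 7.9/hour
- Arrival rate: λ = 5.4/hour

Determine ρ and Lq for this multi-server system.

Traffic intensity: ρ = λ/(cμ) = 5.4/(4×7.9) = 0.1709
Since ρ = 0.1709 < 1, system is stable.
Offered load a = λ/μ = cρ = 5.4/7.9 = 0.6835
P₀ = [ Σₙ₌₀^3 aⁿ/n! + a^4/(4!(1-ρ)) ]⁻¹
Σ = a^0/0! + a^1/1! + a^2/2! + a^3/3! = 1.0000 + 0.68354 + 0.23362 + 0.053229 = 1.9704
a^4/(4!(1-ρ)) = 0.2183/(24 × 0.8291) = 0.01097
P₀ = 1/(1.9704 + 0.01097) = 0.5047
Lq = P₀·a^4·ρ / (4!(1-ρ)²) = 0.5047 × 0.2183 × 0.1709 / (24 × 0.6874) = 0.001141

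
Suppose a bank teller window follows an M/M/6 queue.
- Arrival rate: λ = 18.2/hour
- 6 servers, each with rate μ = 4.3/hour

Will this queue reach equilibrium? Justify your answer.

Stability requires ρ = λ/(cμ) < 1
ρ = 18.2/(6 × 4.3) = 18.2/25.80 = 0.7054
Since 0.7054 < 1, the system is STABLE.
The servers are busy 70.54% of the time.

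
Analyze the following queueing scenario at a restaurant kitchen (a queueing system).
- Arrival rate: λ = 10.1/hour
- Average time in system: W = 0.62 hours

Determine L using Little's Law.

Little's Law: L = λW
L = 10.1 × 0.62 = 6.2620 orders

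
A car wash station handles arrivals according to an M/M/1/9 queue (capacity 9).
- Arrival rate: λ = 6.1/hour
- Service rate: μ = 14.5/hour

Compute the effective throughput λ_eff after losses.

ρ = λ/μ = 6.1/14.5 = 0.42069
P₀ = (1-ρ)/(1-ρ^(K+1)) = (1-0.42069)/(1-0.42069^10) = 0.5793/0.9998 = 0.5794
P_K = P₀×ρ^K = 0.5794 × 0.42069^9 = 0.5794 × 0.0004127 = 0.0002391
λ_eff = λ(1-P_K) = 6.1 × (1 - 0.0002391) = 6.1 × 0.99976 = 6.0985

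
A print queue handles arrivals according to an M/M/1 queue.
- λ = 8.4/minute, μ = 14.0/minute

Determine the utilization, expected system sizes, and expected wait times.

Step 1: ρ = λ/μ = 8.4/14.0 = 0.6000
Step 2: L = λ/(μ-λ) = 8.4/5.60 = 1.5000
Step 3: Lq = λ²/(μ(μ-λ)) = 70.56/(14.0×5.60) = 0.9000
Step 4: W = 1/(μ-λ) = 1/5.60 = 0.17857
Step 5: Wq = λ/(μ(μ-λ)) = 8.4/(14.0×5.60) = 0.1071
Step 6: P(0) = 1-ρ = 0.4000
Verify: L = λW = 8.4×0.17857 = 1.5000 ✔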